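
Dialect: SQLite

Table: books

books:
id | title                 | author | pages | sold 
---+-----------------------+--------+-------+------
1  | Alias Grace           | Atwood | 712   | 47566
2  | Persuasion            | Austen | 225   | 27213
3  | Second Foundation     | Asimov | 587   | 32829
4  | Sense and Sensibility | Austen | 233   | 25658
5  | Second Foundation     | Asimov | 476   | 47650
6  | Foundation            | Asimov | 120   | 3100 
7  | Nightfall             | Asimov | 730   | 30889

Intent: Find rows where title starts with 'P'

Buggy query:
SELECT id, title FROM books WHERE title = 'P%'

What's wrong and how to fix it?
Bug: '=' compares the literal string including the % character; pattern matching needs LIKE

Fix: Replace '=' with LIKE so 'P%' is treated as a pattern

Corrected query:
SELECT id, title FROM books WHERE title LIKE 'P%'

Result:
id | title     
---+-----------
2  | Persuasion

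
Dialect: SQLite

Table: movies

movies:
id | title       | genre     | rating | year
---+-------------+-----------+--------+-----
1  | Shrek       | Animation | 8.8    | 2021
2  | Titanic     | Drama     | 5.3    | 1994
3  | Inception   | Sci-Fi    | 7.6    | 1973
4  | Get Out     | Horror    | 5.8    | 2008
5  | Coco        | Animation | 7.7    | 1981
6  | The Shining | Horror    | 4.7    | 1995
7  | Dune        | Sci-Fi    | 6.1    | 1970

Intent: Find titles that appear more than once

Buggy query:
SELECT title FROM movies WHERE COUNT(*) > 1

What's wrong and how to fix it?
Bug: COUNT(*) is an aggregate and cannot be used in WHERE

Fix: GROUP BY title, then filter groups with HAVING COUNT(*) > 1

Corrected query:
SELECT title FROM movies GROUP BY title HAVING COUNT(*) > 1

Result:
(no rows)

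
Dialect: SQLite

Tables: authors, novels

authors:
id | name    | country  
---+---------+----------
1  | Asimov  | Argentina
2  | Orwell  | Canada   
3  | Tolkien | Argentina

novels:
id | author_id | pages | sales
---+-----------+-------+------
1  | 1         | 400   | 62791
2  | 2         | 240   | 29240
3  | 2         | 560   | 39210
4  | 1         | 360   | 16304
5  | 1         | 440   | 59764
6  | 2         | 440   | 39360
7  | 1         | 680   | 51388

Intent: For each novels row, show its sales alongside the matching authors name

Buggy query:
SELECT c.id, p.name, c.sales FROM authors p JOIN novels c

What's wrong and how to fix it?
Bug: JOIN with no ON clause produces a cartesian product; every novels row pairs with every authors row

Fix: Add ON c.author_id = p.id to the JOIN

Corrected query:
SELECT c.id, p.name, c.sales FROM authors p JOIN novels c ON c.author_id = p.id

Result:
id | name   | sales
---+--------+------
1  | Asimov | 62791
2  | Orwell | 29240
3  | Orwell | 39210
4  | Asimov | 16304
5  | Asimov | 59764
6  | Orwell | 39360
7  | Asimov | 51388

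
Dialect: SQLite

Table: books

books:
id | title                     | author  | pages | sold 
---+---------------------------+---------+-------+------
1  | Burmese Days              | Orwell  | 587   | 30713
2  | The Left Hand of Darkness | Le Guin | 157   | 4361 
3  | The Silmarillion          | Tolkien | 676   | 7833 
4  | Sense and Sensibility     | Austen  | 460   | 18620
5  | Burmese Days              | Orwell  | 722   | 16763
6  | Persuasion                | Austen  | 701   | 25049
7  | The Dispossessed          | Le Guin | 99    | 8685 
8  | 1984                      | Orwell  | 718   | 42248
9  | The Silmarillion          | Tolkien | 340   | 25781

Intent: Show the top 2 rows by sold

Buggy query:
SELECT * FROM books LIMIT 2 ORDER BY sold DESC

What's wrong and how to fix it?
Bug: ORDER BY cannot follow LIMIT; LIMIT is the final clause

Fix: Sort with ORDER BY, then apply LIMIT

Corrected query:
SELECT * FROM books ORDER BY sold DESC LIMIT 2

Result:
id | title        | author | pages | sold 
---+--------------+--------+-------+------
8  | 1984         | Orwell | 718   | 42248
1  | Burmese Days | Orwell | 587   | 30713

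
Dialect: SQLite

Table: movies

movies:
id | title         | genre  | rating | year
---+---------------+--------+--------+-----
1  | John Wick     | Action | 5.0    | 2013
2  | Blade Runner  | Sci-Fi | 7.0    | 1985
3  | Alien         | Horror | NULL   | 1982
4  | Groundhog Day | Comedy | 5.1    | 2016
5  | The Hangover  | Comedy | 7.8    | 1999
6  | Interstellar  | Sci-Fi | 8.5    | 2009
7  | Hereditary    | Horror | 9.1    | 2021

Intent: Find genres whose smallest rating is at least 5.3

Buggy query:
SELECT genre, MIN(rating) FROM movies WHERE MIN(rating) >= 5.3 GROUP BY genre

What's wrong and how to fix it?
Bug: MIN() in WHERE is a misuse of aggregate

Fix: Replace WHERE with HAVING after the GROUP BY

Corrected query:
SELECT genre, MIN(rating) FROM movies GROUP BY genre HAVING MIN(rating) >= 5.3

Result:
genre  | MIN(rating)
-------+------------
Horror | 9.1        
Sci-Fi | 7          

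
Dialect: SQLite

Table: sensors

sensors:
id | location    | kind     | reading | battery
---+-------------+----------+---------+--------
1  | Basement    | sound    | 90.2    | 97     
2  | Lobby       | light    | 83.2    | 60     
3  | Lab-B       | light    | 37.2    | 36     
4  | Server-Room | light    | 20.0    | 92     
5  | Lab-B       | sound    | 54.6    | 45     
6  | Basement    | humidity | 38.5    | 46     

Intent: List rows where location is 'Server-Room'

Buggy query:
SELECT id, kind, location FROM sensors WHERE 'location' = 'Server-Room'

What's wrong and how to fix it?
Bug: Single quotes denote string literals in SQL; the column name is being compared as a constant string

Fix: Reference the column as location without single quotes

Corrected query:
SELECT id, kind, location FROM sensors WHERE location = 'Server-Room'

Result:
id | kind  | location   
---+-------+------------
4  | light | Server-Room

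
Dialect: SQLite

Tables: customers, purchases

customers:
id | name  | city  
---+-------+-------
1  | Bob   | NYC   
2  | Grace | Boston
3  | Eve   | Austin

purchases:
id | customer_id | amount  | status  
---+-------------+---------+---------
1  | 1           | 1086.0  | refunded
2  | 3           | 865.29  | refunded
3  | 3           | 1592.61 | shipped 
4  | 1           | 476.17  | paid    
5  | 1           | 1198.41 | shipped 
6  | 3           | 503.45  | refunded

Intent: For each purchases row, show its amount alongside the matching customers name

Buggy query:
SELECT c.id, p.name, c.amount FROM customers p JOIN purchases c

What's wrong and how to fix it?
Bug: Missing join condition: each purchases row is matched to all customers rows instead of just its own

Fix: Add ON c.customer_id = p.id to the JOIN

Corrected query:
SELECT c.id, p.name, c.amount FROM customers p JOIN purchases c ON c.customer_id = p.id

Result:
id | name | amount 
---+------+--------
1  | Bob  | 1086   
2  | Eve  | 865.29 
3  | Eve  | 1592.61
4  | Bob  | 476.17 
5  | Bob  | 1198.41
6  | Eve  | 503.45 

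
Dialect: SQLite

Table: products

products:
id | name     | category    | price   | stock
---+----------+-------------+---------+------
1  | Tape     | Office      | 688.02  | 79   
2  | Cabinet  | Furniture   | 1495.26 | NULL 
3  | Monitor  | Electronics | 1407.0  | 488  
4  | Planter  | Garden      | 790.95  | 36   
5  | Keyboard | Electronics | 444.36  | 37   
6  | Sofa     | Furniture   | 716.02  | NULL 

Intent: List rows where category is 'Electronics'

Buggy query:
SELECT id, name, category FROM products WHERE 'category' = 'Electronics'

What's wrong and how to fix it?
Bug: Single quotes denote string literals in SQL; the column name is being compared as a constant string

Fix: Reference the column as category without single quotes

Corrected query:
SELECT id, name, category FROM products WHERE category = 'Electronics'

Result:
id | name     | category   
---+----------+------------
3  | Monitor  | Electronics
5  | Keyboard | Electronics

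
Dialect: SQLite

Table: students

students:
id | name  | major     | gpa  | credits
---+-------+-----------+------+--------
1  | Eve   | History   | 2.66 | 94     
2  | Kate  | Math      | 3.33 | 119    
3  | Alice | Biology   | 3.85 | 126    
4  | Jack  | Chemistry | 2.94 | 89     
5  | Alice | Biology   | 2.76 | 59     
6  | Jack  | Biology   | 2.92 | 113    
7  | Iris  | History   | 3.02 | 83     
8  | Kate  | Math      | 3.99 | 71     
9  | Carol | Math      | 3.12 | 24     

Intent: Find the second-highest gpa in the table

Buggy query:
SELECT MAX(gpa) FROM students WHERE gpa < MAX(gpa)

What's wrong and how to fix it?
Bug: The inner MAX is an aggregate inside WHERE, which is not allowed

Fix: Put the inner MAX in a scalar subquery

Corrected query:
SELECT MAX(gpa) FROM students WHERE gpa < (SELECT MAX(gpa) FROM students)

Result:
MAX(gpa)
--------
3.85    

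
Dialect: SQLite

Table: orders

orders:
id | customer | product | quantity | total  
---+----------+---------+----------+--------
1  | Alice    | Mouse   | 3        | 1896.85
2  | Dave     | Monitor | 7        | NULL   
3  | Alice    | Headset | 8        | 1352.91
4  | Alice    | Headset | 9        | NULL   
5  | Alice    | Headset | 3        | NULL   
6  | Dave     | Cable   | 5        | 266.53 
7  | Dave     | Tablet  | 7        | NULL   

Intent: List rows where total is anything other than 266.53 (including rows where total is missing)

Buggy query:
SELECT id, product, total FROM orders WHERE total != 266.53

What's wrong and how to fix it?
Bug: 'total != 266.53' is unknown when total is NULL, so NULL rows are silently excluded

Fix: Add an explicit OR total IS NULL to include the missing-value rows

Corrected query:
SELECT id, product, total FROM orders WHERE total != 266.53 OR total IS NULL

Result:
id | product | total  
---+---------+--------
1  | Mouse   | 1896.85
2  | Monitor | NULL   
3  | Headset | 1352.91
4  | Headset | NULL   
5  | Headset | NULL   
7  | Tablet  | NULL   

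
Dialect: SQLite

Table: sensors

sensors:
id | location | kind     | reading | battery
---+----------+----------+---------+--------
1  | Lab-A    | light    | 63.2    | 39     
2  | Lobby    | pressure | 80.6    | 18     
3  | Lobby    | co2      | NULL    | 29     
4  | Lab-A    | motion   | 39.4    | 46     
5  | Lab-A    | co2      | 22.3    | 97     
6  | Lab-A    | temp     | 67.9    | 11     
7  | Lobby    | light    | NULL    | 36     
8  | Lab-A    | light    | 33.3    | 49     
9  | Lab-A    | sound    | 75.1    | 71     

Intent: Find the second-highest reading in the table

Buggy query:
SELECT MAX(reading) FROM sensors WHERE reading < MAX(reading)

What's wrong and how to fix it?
Bug: The inner MAX is an aggregate inside WHERE, which is not allowed

Fix: Put the inner MAX in a scalar subquery

Corrected query:
SELECT MAX(reading) FROM sensors WHERE reading < (SELECT MAX(reading) FROM sensors)

Result:
MAX(reading)
------------
75.1        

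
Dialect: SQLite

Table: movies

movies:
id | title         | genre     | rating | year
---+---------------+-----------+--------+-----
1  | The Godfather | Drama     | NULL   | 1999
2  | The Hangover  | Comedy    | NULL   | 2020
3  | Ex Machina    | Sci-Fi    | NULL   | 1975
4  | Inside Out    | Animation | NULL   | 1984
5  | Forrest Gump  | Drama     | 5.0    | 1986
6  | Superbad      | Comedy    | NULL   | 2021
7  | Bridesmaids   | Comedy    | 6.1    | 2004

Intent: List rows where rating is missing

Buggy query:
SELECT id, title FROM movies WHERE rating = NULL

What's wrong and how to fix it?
Bug: '= NULL' is always unknown in SQL three-valued logic, so no rows match

Fix: Use IS NULL to test for NULL

Corrected query:
SELECT id, title FROM movies WHERE rating IS NULL

Result:
id | title        
---+--------------
1  | The Godfather
2  | The Hangover 
3  | Ex Machina   
4  | Inside Out   
6  | Superbad     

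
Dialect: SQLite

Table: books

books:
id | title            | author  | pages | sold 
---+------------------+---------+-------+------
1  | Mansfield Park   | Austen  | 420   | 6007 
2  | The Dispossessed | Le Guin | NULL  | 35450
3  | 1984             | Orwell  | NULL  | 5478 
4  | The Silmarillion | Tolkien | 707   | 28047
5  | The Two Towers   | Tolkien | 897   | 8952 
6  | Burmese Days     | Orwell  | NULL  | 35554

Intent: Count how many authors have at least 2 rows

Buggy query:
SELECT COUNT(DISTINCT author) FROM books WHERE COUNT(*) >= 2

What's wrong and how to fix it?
Bug: WHERE filters individual rows, not groups, so a group-level COUNT is invalid there

Fix: Group first with HAVING COUNT(*) >= 2, then COUNT the resulting groups

Corrected query:
SELECT COUNT(*) FROM (SELECT author FROM books GROUP BY author HAVING COUNT(*) >= 2)

Result:
COUNT(*)
--------
2       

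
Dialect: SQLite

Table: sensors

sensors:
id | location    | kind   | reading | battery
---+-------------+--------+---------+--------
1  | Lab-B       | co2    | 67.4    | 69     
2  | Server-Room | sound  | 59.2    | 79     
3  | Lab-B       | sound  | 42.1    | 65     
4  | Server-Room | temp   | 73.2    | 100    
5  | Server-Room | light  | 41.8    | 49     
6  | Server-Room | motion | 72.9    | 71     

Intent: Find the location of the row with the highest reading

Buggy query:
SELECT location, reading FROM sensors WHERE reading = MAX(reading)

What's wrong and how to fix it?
Bug: MAX(reading) is an aggregate and cannot be used directly in WHERE

Fix: Use a subquery: WHERE reading = (SELECT MAX(reading) FROM sensors)

Corrected query:
SELECT location, reading FROM sensors WHERE reading = (SELECT MAX(reading) FROM sensors)

Result:
location    | reading
------------+--------
Server-Room | 73.2   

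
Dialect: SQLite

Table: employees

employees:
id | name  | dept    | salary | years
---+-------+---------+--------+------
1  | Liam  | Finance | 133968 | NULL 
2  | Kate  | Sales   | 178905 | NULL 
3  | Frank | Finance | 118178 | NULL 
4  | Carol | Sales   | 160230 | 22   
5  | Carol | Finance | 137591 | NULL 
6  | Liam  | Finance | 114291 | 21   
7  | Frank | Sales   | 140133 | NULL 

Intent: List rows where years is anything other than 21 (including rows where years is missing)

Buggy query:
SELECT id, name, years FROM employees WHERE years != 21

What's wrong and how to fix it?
Bug: 'years != 21' is unknown when years is NULL, so NULL rows are silently excluded

Fix: Handle NULL separately with IS NULL alongside the inequality

Corrected query:
SELECT id, name, years FROM employees WHERE years != 21 OR years IS NULL

Result:
id | name  | years
---+-------+------
1  | Liam  | NULL 
2  | Kate  | NULL 
3  | Frank | NULL 
4  | Carol | 22   
5  | Carol | NULL 
7  | Frank | NULL 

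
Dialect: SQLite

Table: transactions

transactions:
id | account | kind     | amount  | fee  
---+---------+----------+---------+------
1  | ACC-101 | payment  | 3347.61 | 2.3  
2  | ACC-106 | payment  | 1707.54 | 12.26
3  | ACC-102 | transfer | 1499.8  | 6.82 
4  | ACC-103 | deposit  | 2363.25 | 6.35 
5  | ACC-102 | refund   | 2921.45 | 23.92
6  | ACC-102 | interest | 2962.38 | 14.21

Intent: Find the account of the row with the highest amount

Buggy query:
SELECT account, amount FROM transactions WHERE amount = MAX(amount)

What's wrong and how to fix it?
Bug: WHERE is evaluated per row; an aggregate over the whole table isn't defined there

Fix: Wrap MAX in a scalar subquery so WHERE compares against a single value

Corrected query:
SELECT account, amount FROM transactions WHERE amount = (SELECT MAX(amount) FROM transactions)

Result:
account | amount 
--------+--------
ACC-101 | 3347.61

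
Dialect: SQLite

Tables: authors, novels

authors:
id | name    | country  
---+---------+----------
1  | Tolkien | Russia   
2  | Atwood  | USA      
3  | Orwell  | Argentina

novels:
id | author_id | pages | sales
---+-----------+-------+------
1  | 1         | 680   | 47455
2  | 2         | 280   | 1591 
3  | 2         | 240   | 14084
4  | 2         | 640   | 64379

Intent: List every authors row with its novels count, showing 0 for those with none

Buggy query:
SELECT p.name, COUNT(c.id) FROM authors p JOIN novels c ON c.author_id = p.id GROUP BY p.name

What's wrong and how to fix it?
Bug: An inner join excludes parents with zero children

Fix: Switch to LEFT JOIN to retain unmatched parent rows

Corrected query:
SELECT p.name, COUNT(c.id) FROM authors p LEFT JOIN novels c ON c.author_id = p.id GROUP BY p.name

Result:
name    | COUNT(c.id)
--------+------------
Atwood  | 3          
Orwell  | 0          
Tolkien | 1          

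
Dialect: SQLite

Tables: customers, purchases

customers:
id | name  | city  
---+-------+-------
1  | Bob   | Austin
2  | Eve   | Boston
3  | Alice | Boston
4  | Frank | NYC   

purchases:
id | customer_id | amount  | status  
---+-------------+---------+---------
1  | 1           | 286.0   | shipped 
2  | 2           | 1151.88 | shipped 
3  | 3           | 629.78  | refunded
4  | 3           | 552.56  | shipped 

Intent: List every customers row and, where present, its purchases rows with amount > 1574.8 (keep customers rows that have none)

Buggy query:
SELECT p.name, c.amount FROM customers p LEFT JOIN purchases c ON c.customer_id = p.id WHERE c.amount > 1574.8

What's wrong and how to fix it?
Bug: A WHERE condition on the right-hand table after LEFT JOIN drops unmatched parents

Fix: Put 'c.amount > 1574.8' in the JOIN's ON clause instead of WHERE

Corrected query:
SELECT p.name, c.amount FROM customers p LEFT JOIN purchases c ON c.customer_id = p.id AND c.amount > 1574.8

Result:
name  | amount
------+-------
Bob   | NULL  
Eve   | NULL  
Alice | NULL  
Frank | NULL  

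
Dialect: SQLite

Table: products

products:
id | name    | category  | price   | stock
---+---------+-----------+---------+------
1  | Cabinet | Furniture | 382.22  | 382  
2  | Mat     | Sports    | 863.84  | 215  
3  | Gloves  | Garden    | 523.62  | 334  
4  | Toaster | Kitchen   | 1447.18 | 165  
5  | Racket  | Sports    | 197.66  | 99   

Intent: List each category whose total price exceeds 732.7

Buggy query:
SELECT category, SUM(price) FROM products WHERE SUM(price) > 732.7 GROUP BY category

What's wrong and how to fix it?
Bug: Aggregate functions cannot appear in a WHERE clause

Fix: Use HAVING (which filters groups after aggregation) instead of WHERE

Corrected query:
SELECT category, SUM(price) FROM products GROUP BY category HAVING SUM(price) > 732.7

Result:
category | SUM(price)
---------+-----------
Kitchen  | 1447.18   
Sports   | 1061.5    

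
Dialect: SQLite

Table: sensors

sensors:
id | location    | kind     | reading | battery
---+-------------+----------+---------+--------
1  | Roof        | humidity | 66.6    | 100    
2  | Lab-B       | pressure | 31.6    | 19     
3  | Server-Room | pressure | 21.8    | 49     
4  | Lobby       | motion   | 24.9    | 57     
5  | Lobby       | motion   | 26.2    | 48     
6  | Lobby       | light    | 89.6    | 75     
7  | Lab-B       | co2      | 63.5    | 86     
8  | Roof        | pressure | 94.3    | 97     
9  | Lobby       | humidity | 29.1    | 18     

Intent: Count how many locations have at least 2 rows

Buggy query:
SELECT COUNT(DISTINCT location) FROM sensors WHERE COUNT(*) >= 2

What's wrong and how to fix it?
Bug: COUNT(*) cannot appear in WHERE; the per-group count doesn't exist yet

Fix: Group first with HAVING COUNT(*) >= 2, then COUNT the resulting groups

Corrected query:
SELECT COUNT(*) FROM (SELECT location FROM sensors GROUP BY location HAVING COUNT(*) >= 2)

Result:
COUNT(*)
--------
3       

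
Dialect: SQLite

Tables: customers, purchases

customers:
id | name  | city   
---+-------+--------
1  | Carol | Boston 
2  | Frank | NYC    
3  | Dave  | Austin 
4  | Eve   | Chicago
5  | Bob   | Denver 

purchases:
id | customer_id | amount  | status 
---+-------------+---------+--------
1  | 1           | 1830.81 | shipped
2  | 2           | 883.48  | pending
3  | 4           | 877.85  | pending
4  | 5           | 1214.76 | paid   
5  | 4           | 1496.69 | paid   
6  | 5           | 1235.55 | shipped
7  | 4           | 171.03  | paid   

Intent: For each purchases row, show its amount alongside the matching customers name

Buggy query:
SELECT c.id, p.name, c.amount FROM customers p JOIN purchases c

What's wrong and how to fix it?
Bug: Missing join condition: each purchases row is matched to all customers rows instead of just its own

Fix: Specify the join condition linking the foreign key to the parent id

Corrected query:
SELECT c.id, p.name, c.amount FROM customers p JOIN purchases c ON c.customer_id = p.id

Result:
id | name  | amount 
---+-------+--------
1  | Carol | 1830.81
2  | Frank | 883.48 
3  | Eve   | 877.85 
4  | Bob   | 1214.76
5  | Eve   | 1496.69
6  | Bob   | 1235.55
7  | Eve   | 171.03 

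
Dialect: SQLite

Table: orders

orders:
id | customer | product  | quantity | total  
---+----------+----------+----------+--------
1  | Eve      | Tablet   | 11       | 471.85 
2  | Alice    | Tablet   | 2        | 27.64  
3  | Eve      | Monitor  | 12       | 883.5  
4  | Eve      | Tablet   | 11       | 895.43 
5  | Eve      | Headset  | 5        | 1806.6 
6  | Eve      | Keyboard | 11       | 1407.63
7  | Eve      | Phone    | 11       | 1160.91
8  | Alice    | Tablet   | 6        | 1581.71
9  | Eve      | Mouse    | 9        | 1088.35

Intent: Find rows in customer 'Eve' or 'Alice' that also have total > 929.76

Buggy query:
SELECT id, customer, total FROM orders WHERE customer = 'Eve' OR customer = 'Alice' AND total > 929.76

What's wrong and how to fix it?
Bug: AND binds tighter than OR, so this parses as customer = 'Eve' OR (customer = 'Alice' AND total > 929.76)

Fix: Group the OR with parentheses (or use IN), then AND the threshold

Corrected query:
SELECT id, customer, total FROM orders WHERE (customer = 'Eve' OR customer = 'Alice') AND total > 929.76

Result:
id | customer | total  
---+----------+--------
5  | Eve      | 1806.6 
6  | Eve      | 1407.63
7  | Eve      | 1160.91
8  | Alice    | 1581.71
9  | Eve      | 1088.35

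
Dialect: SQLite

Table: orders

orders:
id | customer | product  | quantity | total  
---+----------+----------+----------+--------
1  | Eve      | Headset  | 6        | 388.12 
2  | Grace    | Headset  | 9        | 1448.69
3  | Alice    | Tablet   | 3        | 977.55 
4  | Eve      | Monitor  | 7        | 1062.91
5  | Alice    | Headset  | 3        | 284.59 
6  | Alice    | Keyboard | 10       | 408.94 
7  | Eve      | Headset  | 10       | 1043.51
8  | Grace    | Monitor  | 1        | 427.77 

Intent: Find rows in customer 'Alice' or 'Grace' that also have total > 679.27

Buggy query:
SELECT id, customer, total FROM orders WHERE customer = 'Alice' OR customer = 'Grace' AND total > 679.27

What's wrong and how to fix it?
Bug: AND binds tighter than OR, so this parses as customer = 'Alice' OR (customer = 'Grace' AND total > 679.27)

Fix: Add parentheses around the OR so the AND applies to both alternatives

Corrected query:
SELECT id, customer, total FROM orders WHERE (customer = 'Alice' OR customer = 'Grace') AND total > 679.27

Result:
id | customer | total  
---+----------+--------
2  | Grace    | 1448.69
3  | Alice    | 977.55 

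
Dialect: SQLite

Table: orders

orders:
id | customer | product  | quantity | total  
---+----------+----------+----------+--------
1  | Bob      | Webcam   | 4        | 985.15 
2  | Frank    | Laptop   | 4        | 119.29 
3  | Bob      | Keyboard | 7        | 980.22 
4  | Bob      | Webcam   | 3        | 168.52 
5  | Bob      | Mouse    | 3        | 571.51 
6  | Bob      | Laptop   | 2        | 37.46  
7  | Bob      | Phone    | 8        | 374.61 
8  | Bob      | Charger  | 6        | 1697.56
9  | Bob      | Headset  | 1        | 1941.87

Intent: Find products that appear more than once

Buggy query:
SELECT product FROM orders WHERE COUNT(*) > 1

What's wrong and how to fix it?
Bug: COUNT(*) is an aggregate and cannot be used in WHERE

Fix: GROUP BY product, then filter groups with HAVING COUNT(*) > 1

Corrected query:
SELECT product FROM orders GROUP BY product HAVING COUNT(*) > 1

Result:
product
-------
Laptop 
Webcam 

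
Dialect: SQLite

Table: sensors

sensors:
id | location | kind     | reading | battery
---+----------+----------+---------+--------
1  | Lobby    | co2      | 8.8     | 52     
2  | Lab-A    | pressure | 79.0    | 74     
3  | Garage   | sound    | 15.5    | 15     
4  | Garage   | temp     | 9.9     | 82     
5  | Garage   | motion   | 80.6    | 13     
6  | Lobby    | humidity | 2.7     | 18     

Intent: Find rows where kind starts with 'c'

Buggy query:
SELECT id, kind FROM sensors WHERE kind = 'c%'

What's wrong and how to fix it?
Bug: Wildcards only work with LIKE; '=' treats '%' as a literal character

Fix: Replace '=' with LIKE so 'c%' is treated as a pattern

Corrected query:
SELECT id, kind FROM sensors WHERE kind LIKE 'c%'

Result:
id | kind
---+-----
1  | co2 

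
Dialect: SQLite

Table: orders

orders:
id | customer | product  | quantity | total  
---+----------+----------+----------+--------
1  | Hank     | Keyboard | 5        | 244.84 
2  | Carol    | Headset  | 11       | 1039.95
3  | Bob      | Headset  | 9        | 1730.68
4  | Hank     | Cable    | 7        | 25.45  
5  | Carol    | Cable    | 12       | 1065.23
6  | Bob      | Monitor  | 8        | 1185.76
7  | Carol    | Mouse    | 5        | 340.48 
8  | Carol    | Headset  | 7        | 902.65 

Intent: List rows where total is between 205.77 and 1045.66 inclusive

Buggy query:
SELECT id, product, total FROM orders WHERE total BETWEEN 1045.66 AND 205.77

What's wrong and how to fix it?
Bug: BETWEEN expects the lower bound first; with 1045.66 AND 205.77 the range is empty

Fix: Swap the bounds so the smaller value comes first

Corrected query:
SELECT id, product, total FROM orders WHERE total BETWEEN 205.77 AND 1045.66

Result:
id | product  | total  
---+----------+--------
1  | Keyboard | 244.84 
2  | Headset  | 1039.95
7  | Mouse    | 340.48 
8  | Headset  | 902.65 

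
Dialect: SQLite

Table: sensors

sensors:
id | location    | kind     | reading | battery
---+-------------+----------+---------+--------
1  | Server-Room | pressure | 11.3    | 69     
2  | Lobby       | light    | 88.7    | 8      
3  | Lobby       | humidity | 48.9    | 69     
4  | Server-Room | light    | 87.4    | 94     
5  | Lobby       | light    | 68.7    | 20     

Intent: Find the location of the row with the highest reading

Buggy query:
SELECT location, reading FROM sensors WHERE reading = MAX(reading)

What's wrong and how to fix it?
Bug: MAX(reading) is an aggregate and cannot be used directly in WHERE

Fix: Use a subquery: WHERE reading = (SELECT MAX(reading) FROM sensors)

Corrected query:
SELECT location, reading FROM sensors WHERE reading = (SELECT MAX(reading) FROM sensors)

Result:
location | reading
---------+--------
Lobby    | 88.7   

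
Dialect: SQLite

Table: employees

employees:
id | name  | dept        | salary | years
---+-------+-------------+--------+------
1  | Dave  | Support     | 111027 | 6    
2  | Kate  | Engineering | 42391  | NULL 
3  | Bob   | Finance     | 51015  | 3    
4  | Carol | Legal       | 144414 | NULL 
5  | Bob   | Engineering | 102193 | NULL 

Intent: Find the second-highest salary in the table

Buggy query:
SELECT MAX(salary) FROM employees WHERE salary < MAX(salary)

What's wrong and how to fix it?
Bug: The inner MAX is an aggregate inside WHERE, which is not allowed

Fix: Compute the overall MAX in a subquery, then take MAX of rows below it

Corrected query:
SELECT MAX(salary) FROM employees WHERE salary < (SELECT MAX(salary) FROM employees)

Result:
MAX(salary)
-----------
111027     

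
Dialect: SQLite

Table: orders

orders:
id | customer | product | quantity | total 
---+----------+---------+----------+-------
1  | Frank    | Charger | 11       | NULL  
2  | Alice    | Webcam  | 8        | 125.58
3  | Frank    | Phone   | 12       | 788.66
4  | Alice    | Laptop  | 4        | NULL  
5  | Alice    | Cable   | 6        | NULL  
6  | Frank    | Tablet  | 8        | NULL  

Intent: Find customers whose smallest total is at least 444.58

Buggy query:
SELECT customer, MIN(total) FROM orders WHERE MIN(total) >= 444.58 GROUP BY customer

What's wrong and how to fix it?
Bug: Aggregates like MIN are computed per group after WHERE runs

Fix: Use HAVING for the per-group MIN condition

Corrected query:
SELECT customer, MIN(total) FROM orders GROUP BY customer HAVING MIN(total) >= 444.58

Result:
customer | MIN(total)
---------+-----------
Frank    | 788.66    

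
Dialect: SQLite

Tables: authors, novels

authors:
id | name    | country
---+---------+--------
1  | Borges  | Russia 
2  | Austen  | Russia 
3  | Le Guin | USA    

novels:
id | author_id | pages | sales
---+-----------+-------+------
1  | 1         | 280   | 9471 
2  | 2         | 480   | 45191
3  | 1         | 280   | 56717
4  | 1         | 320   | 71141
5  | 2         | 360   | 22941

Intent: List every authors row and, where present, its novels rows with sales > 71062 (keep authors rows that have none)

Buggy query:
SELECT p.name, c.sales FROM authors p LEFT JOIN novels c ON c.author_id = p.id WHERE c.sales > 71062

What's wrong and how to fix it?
Bug: A WHERE condition on the right-hand table after LEFT JOIN drops unmatched parents

Fix: Move the right-table condition into the ON clause so unmatched parents are kept

Corrected query:
SELECT p.name, c.sales FROM authors p LEFT JOIN novels c ON c.author_id = p.id AND c.sales > 71062

Result:
name    | sales
--------+------
Borges  | 71141
Austen  | NULL 
Le Guin | NULL 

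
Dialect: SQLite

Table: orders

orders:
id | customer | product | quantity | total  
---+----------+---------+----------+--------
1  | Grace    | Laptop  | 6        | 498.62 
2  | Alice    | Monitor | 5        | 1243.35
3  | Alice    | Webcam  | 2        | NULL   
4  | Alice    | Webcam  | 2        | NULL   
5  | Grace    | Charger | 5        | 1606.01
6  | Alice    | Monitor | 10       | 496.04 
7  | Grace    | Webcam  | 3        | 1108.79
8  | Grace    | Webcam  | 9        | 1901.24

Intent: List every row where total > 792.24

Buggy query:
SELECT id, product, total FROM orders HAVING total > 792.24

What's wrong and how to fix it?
Bug: HAVING filters the output of aggregation, but this query has no GROUP BY and no aggregate functions, so SQLite rejects it (HAVING clause on a non-aggregate query); the condition here is per row

Fix: Use WHERE for row-level filtering

Corrected query:
SELECT id, product, total FROM orders WHERE total > 792.24

Result:
id | product | total  
---+---------+--------
2  | Monitor | 1243.35
5  | Charger | 1606.01
7  | Webcam  | 1108.79
8  | Webcam  | 1901.24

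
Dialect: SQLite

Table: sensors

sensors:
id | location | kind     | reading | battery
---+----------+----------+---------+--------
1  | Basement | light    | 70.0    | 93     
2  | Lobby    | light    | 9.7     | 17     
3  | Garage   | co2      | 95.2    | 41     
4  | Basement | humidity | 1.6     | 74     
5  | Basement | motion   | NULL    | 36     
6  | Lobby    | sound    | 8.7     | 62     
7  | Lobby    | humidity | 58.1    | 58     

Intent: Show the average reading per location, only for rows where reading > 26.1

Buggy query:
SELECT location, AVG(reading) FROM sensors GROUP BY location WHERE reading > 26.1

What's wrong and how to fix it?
Bug: Row-level WHERE must come before GROUP BY in the clause order

Fix: Move the WHERE clause before GROUP BY

Corrected query:
SELECT location, AVG(reading) FROM sensors WHERE reading > 26.1 GROUP BY location

Result:
location | AVG(reading)
---------+-------------
Basement | 70          
Garage   | 95.2        
Lobby    | 58.1        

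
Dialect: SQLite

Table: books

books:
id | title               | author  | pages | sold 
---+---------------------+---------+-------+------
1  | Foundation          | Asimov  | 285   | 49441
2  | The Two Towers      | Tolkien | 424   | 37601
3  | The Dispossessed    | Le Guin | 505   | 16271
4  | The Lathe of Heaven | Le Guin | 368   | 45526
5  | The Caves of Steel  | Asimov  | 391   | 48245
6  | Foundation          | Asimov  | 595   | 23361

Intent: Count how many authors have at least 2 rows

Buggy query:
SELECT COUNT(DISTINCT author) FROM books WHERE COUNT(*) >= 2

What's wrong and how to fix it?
Bug: COUNT(*) cannot appear in WHERE; the per-group count doesn't exist yet

Fix: Use a subquery that GROUPs and filters with HAVING, then count its rows

Corrected query:
SELECT COUNT(*) FROM (SELECT author FROM books GROUP BY author HAVING COUNT(*) >= 2)

Result:
COUNT(*)
--------
2       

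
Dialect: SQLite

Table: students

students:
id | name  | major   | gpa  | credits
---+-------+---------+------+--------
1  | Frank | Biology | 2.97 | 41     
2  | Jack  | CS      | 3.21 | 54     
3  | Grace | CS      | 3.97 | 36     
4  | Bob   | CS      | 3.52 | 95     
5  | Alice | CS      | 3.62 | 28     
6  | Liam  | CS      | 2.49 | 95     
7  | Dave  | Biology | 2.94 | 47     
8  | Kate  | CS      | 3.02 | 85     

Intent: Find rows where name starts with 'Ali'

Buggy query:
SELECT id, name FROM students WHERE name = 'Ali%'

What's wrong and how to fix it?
Bug: '=' compares the literal string including the % character; pattern matching needs LIKE

Fix: Replace '=' with LIKE so 'Ali%' is treated as a pattern

Corrected query:
SELECT id, name FROM students WHERE name LIKE 'Ali%'

Result:
id | name 
---+------
5  | Alice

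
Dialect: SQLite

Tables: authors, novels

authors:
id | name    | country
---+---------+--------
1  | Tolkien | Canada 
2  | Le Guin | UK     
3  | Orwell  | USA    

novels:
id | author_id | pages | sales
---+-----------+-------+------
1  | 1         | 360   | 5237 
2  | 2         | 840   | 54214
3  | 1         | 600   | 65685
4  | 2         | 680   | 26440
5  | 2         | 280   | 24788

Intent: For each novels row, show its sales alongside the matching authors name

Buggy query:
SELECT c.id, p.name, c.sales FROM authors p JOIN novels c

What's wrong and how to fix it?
Bug: Missing join condition: each novels row is matched to all authors rows instead of just its own

Fix: Add ON c.author_id = p.id to the JOIN

Corrected query:
SELECT c.id, p.name, c.sales FROM authors p JOIN novels c ON c.author_id = p.id

Result:
id | name    | sales
---+---------+------
1  | Tolkien | 5237 
2  | Le Guin | 54214
3  | Tolkien | 65685
4  | Le Guin | 26440
5  | Le Guin | 24788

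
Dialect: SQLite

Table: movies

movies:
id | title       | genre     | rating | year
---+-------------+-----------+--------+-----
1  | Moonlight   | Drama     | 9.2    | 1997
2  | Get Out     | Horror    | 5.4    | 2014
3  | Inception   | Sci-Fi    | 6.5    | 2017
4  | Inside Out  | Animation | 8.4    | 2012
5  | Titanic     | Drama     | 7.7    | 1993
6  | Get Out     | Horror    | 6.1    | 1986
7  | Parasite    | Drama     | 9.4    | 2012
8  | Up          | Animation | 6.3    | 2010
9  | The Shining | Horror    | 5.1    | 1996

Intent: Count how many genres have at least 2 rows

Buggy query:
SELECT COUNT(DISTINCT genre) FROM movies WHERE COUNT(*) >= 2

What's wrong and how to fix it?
Bug: WHERE filters individual rows, not groups, so a group-level COUNT is invalid there

Fix: Group first with HAVING COUNT(*) >= 2, then COUNT the resulting groups

Corrected query:
SELECT COUNT(*) FROM (SELECT genre FROM movies GROUP BY genre HAVING COUNT(*) >= 2)

Result:
COUNT(*)
--------
3       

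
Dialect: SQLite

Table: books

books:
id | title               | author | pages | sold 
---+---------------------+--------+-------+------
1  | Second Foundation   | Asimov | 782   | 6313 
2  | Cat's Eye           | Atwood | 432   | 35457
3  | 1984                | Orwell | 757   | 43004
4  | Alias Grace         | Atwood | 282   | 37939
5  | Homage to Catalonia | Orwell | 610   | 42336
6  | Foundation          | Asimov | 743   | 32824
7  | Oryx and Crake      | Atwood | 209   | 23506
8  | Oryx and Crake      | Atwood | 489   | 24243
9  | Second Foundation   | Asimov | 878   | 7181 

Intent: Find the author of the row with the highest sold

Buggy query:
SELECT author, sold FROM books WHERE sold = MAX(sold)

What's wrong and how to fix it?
Bug: MAX(sold) is an aggregate and cannot be used directly in WHERE

Fix: Wrap MAX in a scalar subquery so WHERE compares against a single value

Corrected query:
SELECT author, sold FROM books WHERE sold = (SELECT MAX(sold) FROM books)

Result:
author | sold 
-------+------
Orwell | 43004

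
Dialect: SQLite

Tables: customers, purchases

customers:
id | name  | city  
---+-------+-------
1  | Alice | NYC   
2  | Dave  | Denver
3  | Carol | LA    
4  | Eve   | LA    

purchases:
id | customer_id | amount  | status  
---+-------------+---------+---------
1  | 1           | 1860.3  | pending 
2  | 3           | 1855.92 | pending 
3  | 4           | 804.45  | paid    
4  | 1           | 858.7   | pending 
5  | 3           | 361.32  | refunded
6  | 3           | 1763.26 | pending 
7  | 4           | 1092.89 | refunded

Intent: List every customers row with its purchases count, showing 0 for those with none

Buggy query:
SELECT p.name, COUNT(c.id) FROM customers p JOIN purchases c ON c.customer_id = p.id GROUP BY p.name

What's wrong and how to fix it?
Bug: INNER JOIN drops customers rows that have no matching purchases rows

Fix: Use LEFT JOIN so parents without children still appear (COUNT(c.id) gives 0)

Corrected query:
SELECT p.name, COUNT(c.id) FROM customers p LEFT JOIN purchases c ON c.customer_id = p.id GROUP BY p.name

Result:
name  | COUNT(c.id)
------+------------
Alice | 2          
Carol | 3          
Dave  | 0          
Eve   | 2          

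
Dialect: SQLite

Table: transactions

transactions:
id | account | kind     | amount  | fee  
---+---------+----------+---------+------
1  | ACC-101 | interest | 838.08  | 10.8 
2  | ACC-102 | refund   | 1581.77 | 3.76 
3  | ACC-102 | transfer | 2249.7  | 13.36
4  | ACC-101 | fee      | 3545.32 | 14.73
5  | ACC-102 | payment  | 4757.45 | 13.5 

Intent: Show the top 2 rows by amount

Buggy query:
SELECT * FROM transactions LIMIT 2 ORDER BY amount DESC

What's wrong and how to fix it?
Bug: ORDER BY cannot follow LIMIT; LIMIT is the final clause

Fix: Sort with ORDER BY, then apply LIMIT

Corrected query:
SELECT * FROM transactions ORDER BY amount DESC LIMIT 2

Result:
id | account | kind    | amount  | fee  
---+---------+---------+---------+------
5  | ACC-102 | payment | 4757.45 | 13.5 
4  | ACC-101 | fee     | 3545.32 | 14.73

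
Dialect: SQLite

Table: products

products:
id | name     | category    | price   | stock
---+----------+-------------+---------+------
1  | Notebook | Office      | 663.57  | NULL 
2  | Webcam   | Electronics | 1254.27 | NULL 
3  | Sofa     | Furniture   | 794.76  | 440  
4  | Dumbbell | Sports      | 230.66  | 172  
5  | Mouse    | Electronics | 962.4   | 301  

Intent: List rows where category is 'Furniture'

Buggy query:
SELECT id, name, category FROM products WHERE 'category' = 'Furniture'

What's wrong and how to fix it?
Bug: 'category' in single quotes is a string literal, not the column; the comparison is literal-vs-literal and never true

Fix: Remove the quotes around the column name (or use double quotes for an identifier)

Corrected query:
SELECT id, name, category FROM products WHERE category = 'Furniture'

Result:
id | name | category 
---+------+----------
3  | Sofa | Furniture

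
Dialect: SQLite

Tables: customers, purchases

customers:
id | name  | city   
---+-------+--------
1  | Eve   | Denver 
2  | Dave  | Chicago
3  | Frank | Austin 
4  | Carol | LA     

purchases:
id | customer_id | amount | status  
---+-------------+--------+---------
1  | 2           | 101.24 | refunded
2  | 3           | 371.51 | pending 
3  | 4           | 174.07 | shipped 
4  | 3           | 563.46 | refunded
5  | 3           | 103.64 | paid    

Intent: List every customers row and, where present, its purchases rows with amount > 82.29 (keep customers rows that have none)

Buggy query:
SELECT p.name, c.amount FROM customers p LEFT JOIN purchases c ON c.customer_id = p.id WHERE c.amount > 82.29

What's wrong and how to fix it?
Bug: A WHERE condition on the right-hand table after LEFT JOIN drops unmatched parents

Fix: Put 'c.amount > 82.29' in the JOIN's ON clause instead of WHERE

Corrected query:
SELECT p.name, c.amount FROM customers p LEFT JOIN purchases c ON c.customer_id = p.id AND c.amount > 82.29

Result:
name  | amount
------+-------
Eve   | NULL  
Dave  | 101.24
Frank | 103.64
Frank | 371.51
Frank | 563.46
Carol | 174.07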